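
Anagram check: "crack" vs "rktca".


Word 1: "crack" → sorted: acckr
Word 2: "rktca" → sorted: ackrt
Same letters? acckr != ackrt
Anagram = No


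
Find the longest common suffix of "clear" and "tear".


Word 1: "clear"
Word 2: "tear"
Comparing from end:
  Pos -1: 'r' == 'r'
  Pos -2: 'a' == 'a'
  Pos -3: 'e' == 'e'
  Pos -4: 'l' != 't' (stop)
LCS = "ear" (length 3)


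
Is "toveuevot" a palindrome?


Word: "toveuevot"
Reversed: "toveuevot"
Forward == Backward? toveuevot == toveuevot
Palindrome = Yes


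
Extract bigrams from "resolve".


Word: "resolve" (length 7)
Number of bigrams = 7 - 2 + 1 = 6
  Position 0: "re"
  Position 1: "es"
  Position 2: "so"
  Position 3: "ol"
  Position 4: "lv"
  Position 5: "ve"
Bigrams = "re", "es", "so", "ol", "lv", "ve"


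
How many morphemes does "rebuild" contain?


Word: "rebuild"
Morphemes: re- / build
Each morpheme carries meaning
= 2 morphemes


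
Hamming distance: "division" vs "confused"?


Comparing character by character (same length = 8):
  Pos 0: 'd' vs 'c' !=
  Pos 1: 'i' vs 'o' !=
  Pos 2: 'v' vs 'n' !=
  Pos 3: 'i' vs 'f' !=
  Pos 4: 's' vs 'u' !=
  Pos 5: 'i' vs 's' !=
  Pos 6: 'o' vs 'e' !=
  Pos 7: 'n' vs 'd' !=
Hamming distance = 8


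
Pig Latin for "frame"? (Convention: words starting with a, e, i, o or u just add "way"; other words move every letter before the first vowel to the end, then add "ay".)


Word: "frame"
Starts with consonant(s) → move to end, add 'ay'
Consonant cluster: "fr"
Pig Latin = "amefray"


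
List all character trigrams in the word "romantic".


Word: "romantic" (length 8)
Number of trigrams = 8 - 3 + 1 = 6
  Position 0: "rom"
  Position 1: "oma"
  Position 2: "man"
  Position 3: "ant"
  Position 4: "nti"
  Position 5: "tic"
Trigrams = "rom", "oma", "man", "ant", "nti", "tic"


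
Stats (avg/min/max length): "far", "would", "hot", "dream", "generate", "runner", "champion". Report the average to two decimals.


Lengths: "far"=3, "would"=5, "hot"=3, "dream"=5, "generate"=8, "runner"=6, "champion"=8
Sum = 38, Count = 7
Average = 38/7 = 5.43
= avg=5.43, min=3, max=8


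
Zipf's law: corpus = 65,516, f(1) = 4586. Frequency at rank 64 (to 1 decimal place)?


Zipf's law: f(r) = f(1) / r
f(1) = 4586
f(64) = 4586 / 64
= 71.7 occurrences


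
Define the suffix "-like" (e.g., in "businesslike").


Suffix: -like
As in: businesslike -> business + -like
Meaning = resembling


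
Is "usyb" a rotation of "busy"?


Word: "busy", Candidate: "usyb"
Method: check if candidate is substring of word+word
"busybusy" contains "usyb"? Yes
Is rotation = Yes


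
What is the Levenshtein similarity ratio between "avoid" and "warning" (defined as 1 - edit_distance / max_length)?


Word 1: "avoid" (length 5)
Word 2: "warning" (length 7)
One optimal edit sequence:
  1. insert 'w'  (+1)
  2. keep 'a'
  3. substitute 'v' -> 'r'  (+1)
  4. substitute 'o' -> 'n'  (+1)
  5. keep 'i'
  6. insert 'n'  (+1)
  7. substitute 'd' -> 'g'  (+1)
Edit distance = 5
Max length = max(5, 7) = 7
Similarity = 1 - 5/7
= 0.2857


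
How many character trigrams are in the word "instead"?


Word: "instead" (length 7)
Number of 3-grams = length - 3 + 1 = 7 - 3 + 1
= 5


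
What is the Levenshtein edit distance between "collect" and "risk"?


Word 1: "collect" (length 7)
Word 2: "risk" (length 4)
One optimal edit sequence (insert/delete/substitute each cost 1):
  1. delete 'c'  (+1)
  2. delete 'o'  (+1)
  3. delete 'l'  (+1)
  4. substitute 'l' -> 'r'  (+1)
  5. substitute 'e' -> 'i'  (+1)
  6. substitute 'c' -> 's'  (+1)
  7. substitute 't' -> 'k'  (+1)
Total edit operations: 7
Edit distance = 7


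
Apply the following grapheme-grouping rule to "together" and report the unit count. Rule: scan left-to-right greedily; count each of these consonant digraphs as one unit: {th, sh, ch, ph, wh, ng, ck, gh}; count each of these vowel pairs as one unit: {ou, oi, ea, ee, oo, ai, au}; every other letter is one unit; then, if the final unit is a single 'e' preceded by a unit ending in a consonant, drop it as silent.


Word: "together" (8 letters)
Left-to-right scan:
  1. 't' (letter)
  2. 'o' (letter)
  3. 'g' (letter)
  4. 'e' (letter)
  5. 'th' (digraph)
  6. 'e' (letter)
  7. 'r' (letter)
Units from scan: 7
Sound units = 7 units


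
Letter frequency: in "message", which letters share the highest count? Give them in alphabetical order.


Word: "message"
Letter counts:
  'a': 1
  'e': 2
  'g': 1
  'm': 1
  's': 2
Maximum count = 2
Most frequent = 'e', 's' (2 times each)


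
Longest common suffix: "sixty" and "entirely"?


Word 1: "sixty"
Word 2: "entirely"
Comparing from end:
  Pos -1: 'y' == 'y'
  Pos -2: 't' != 'l' (stop)
LCS = "y" (length 1)


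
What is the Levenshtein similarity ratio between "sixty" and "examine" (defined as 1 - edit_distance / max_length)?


Word 1: "sixty" (length 5)
Word 2: "examine" (length 7)
One optimal edit sequence:
  1. insert 'e'  (+1)
  2. insert 'x'  (+1)
  3. substitute 's' -> 'a'  (+1)
  4. substitute 'i' -> 'm'  (+1)
  5. substitute 'x' -> 'i'  (+1)
  6. substitute 't' -> 'n'  (+1)
  7. substitute 'y' -> 'e'  (+1)
Edit distance = 7
Max length = max(5, 7) = 7
Similarity = 1 - 7/7
= 0.0000


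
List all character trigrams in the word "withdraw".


Word: "withdraw" (length 8)
Number of trigrams = 8 - 3 + 1 = 6
  Position 0: "wit"
  Position 1: "ith"
  Position 2: "thd"
  Position 3: "hdr"
  Position 4: "dra"
  Position 5: "raw"
Trigrams = "wit", "ith", "thd", "hdr", "dra", "raw"


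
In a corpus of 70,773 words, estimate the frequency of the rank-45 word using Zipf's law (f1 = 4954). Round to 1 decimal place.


Zipf's law: f(r) = f(1) / r
f(1) = 4954
f(45) = 4954 / 45
= 110.1 occurrences


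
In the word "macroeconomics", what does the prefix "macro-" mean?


Prefix: macro-
Example: macroeconomics = macro- + economics
Meaning = large


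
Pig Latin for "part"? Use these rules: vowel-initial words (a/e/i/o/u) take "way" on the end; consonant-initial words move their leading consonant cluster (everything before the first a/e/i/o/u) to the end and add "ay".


Word: "part"
Starts with consonant(s) → move to end, add 'ay'
Consonant cluster: "p"
Pig Latin = "artpay"


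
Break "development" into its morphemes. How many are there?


Word: "development"
Morphemes: develop / -ment
Each morpheme carries meaning
= 2 morphemes


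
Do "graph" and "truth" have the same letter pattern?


Pattern of "graph": [0, 1, 2, 3, 4]
Pattern of "truth": [0, 1, 2, 0, 3]
Patterns do not match
Same pattern = No


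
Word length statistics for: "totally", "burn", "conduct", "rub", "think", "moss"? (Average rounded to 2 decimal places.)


Lengths: "totally"=7, "burn"=4, "conduct"=7, "rub"=3, "think"=5, "moss"=4
Sum = 30, Count = 6
Average = 30/6 = 5.00
= avg=5.00, min=3, max=7


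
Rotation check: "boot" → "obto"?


Word: "boot", Candidate: "obto"
Method: check if candidate is substring of word+word
"bootboot" contains "obto"? No
Is rotation = No


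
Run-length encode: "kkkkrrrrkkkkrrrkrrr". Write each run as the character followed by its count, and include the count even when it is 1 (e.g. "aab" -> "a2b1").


String: "kkkkrrrrkkkkrrrkrrr"
Scanning for consecutive runs:
  'k' x 4
  'r' x 4
  'k' x 4
  'r' x 3
  'k' x 1
  'r' x 3
RLE = "k4r4k4r3k1r3"


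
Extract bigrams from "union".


Word: "union" (length 5)
Number of bigrams = 5 - 2 + 1 = 4
  Position 0: "un"
  Position 1: "ni"
  Position 2: "io"
  Position 3: "on"
Bigrams = "un", "ni", "io", "on"


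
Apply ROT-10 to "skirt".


Word: "skirt"
Shift: 10
Each letter → (letter + shift) mod 26:
  's' (18) + 10 = 2 → 'c'
  'k' (10) + 10 = 20 → 'u'
  'i' (8) + 10 = 18 → 's'
  'r' (17) + 10 = 1 → 'b'
  't' (19) + 10 = 3 → 'd'
Result = "cusbd"


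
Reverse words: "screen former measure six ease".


Original: "screen former measure six ease"
Words (1..n): screen | former | measure | six | ease
Reversed (n..1): ease | six | measure | former | screen
Result = "ease six measure former screen"


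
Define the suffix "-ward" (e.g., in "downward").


Suffix: -ward
Example: downward (down + -ward)
Meaning = in the direction of


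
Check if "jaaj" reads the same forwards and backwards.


Word: "jaaj"
Reversed: "jaaj"
Forward == Backward? jaaj == jaaj
Palindrome = Yes


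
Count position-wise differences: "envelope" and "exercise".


Comparing character by character (same length = 8):
  Pos 0: 'e' vs 'e' =
  Pos 1: 'n' vs 'x' !=
  Pos 2: 'v' vs 'e' !=
  Pos 3: 'e' vs 'r' !=
  Pos 4: 'l' vs 'c' !=
  Pos 5: 'o' vs 'i' !=
  Pos 6: 'p' vs 's' !=
  Pos 7: 'e' vs 'e' =
Hamming distance = 6


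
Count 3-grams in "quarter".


Word: "quarter" (length 7)
Number of 3-grams = length - 3 + 1 = 7 - 3 + 1
= 5


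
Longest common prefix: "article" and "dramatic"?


Word 1: "article"
Word 2: "dramatic"
Comparing from start:
  Pos 0: 'a' != 'd' (stop)
LCP = "" (length 0)


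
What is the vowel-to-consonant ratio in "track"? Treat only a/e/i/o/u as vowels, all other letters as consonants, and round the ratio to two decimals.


Word: "track"
Vowels (a,e,i,o,u): 1
Consonants: 4
Ratio = 1/4
= 0.25


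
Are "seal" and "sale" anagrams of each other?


Word 1: "seal" → sorted: aels
Word 2: "sale" → sorted: aels
Same letters? aels == aels
Anagram = Yes


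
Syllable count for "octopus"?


Word: "octopus"
Syllable breakdown: oc / to / pus
Counting: 3 parts
= 3 syllables


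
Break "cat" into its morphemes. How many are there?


Word: "cat"
Morphemes: cat
Each morpheme carries meaning
= 1 morpheme


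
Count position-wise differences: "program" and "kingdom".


Comparing character by character (same length = 7):
  Pos 0: 'p' vs 'k' !=
  Pos 1: 'r' vs 'i' !=
  Pos 2: 'o' vs 'n' !=
  Pos 3: 'g' vs 'g' =
  Pos 4: 'r' vs 'd' !=
  Pos 5: 'a' vs 'o' !=
  Pos 6: 'm' vs 'm' =
Hamming distance = 5


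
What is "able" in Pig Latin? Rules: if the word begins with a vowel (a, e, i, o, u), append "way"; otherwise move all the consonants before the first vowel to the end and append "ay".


Word: "able"
Starts with vowel → add 'way'
Pig Latin = "ableway"


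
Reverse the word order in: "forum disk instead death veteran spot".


Original: "forum disk instead death veteran spot"
Words (1..n): forum | disk | instead | death | veteran | spot
Reversed (n..1): spot | veteran | death | instead | disk | forum
Result = "spot veteran death instead disk forum"


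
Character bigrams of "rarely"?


Word: "rarely" (length 6)
Number of bigrams = 6 - 2 + 1 = 5
  Position 0: "ra"
  Position 1: "ar"
  Position 2: "re"
  Position 3: "el"
  Position 4: "ly"
Bigrams = "ra", "ar", "re", "el", "ly"


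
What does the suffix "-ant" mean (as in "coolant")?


Suffix: -ant
Example: coolant = cool + -ant
Meaning = one who / that which


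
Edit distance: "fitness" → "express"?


Word 1: "fitness" (length 7)
Word 2: "express" (length 7)
One optimal edit sequence (insert/delete/substitute each cost 1):
  1. substitute 'f' -> 'e'  (+1)
  2. substitute 'i' -> 'x'  (+1)
  3. substitute 't' -> 'p'  (+1)
  4. substitute 'n' -> 'r'  (+1)
  5. keep 'e'
  6. keep 's'
  7. keep 's'
Total edit operations: 4
Edit distance = 4


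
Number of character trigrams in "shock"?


Word: "shock" (length 5)
Number of 3-grams = length - 3 + 1 = 5 - 3 + 1
= 3


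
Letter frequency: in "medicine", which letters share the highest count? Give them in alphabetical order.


Word: "medicine"
Letter counts:
  'c': 1
  'd': 1
  'e': 2
  'i': 2
  'm': 1
  'n': 1
Maximum count = 2
Most frequent = 'e', 'i' (2 times each)


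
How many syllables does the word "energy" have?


Word: "energy"
Syllable breakdown: en-er-gy
Counting: 3 parts
= 3 syllables


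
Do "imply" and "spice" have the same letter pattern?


Pattern of "imply": [0, 1, 2, 3, 4]
Pattern of "spice": [0, 1, 2, 3, 4]
Patterns match
Same pattern = Yes


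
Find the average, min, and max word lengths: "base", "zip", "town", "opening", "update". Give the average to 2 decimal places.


Lengths: "base"=4, "zip"=3, "town"=4, "opening"=7, "update"=6
Sum = 24, Count = 5
Average = 24/5 = 4.80
= avg=4.80, min=3, max=7


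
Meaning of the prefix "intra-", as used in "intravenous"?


Prefix: intra-
Example: intravenous (intra- + venous)
Meaning = within


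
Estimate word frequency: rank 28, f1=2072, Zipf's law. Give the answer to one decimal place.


Zipf's law: f(r) = f(1) / r
f(1) = 2072
f(28) = 2072 / 28
= 74.0 occurrences


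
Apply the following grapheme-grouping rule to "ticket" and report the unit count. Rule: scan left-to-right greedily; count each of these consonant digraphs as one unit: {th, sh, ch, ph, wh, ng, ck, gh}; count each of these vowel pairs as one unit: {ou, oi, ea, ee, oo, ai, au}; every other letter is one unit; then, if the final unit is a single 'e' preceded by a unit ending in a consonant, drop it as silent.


Word: "ticket" (6 letters)
Left-to-right scan:
  1. 't' (letter)
  2. 'i' (letter)
  3. 'ck' (digraph)
  4. 'e' (letter)
  5. 't' (letter)
Units from scan: 5
Sound units = 5 units


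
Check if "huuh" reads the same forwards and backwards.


Word: "huuh"
Reversed: "huuh"
Forward == Backward? huuh == huuh
Palindrome = Yes


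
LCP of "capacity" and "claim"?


Word 1: "capacity"
Word 2: "claim"
Comparing from start:
  Pos 0: 'c' == 'c'
  Pos 1: 'a' != 'l' (stop)
LCP = "c" (length 1)


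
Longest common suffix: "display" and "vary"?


Word 1: "display"
Word 2: "vary"
Comparing from end:
  Pos -1: 'y' == 'y'
  Pos -2: 'a' != 'r' (stop)
LCS = "y" (length 1)


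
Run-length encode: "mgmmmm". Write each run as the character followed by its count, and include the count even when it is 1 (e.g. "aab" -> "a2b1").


String: "mgmmmm"
Scanning for consecutive runs:
  'm' x 1
  'g' x 1
  'm' x 4
RLE = "m1g1m4"


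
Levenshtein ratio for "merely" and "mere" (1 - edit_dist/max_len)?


Word 1: "merely" (length 6)
Word 2: "mere" (length 4)
One optimal edit sequence:
  1. keep 'm'
  2. keep 'e'
  3. keep 'r'
  4. keep 'e'
  5. delete 'l'  (+1)
  6. delete 'y'  (+1)
Edit distance = 2
Max length = max(6, 4) = 6
Similarity = 1 - 2/6
= 0.6667


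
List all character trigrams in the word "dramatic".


Word: "dramatic" (length 8)
Number of trigrams = 8 - 3 + 1 = 6
  Position 0: "dra"
  Position 1: "ram"
  Position 2: "ama"
  Position 3: "mat"
  Position 4: "ati"
  Position 5: "tic"
Trigrams = "dra", "ram", "ama", "mat", "ati", "tic"


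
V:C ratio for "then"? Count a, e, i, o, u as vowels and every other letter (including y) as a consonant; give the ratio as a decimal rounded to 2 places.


Word: "then"
Vowels (a,e,i,o,u): 1
Consonants: 3
Ratio = 1/3
= 0.33


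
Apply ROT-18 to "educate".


Word: "educate"
Shift: 18
Each letter → (letter + shift) mod 26:
  'e' (4) + 18 = 22 → 'w'
  'd' (3) + 18 = 21 → 'v'
  'u' (20) + 18 = 12 → 'm'
  'c' (2) + 18 = 20 → 'u'
  'a' (0) + 18 = 18 → 's'
  't' (19) + 18 = 11 → 'l'
  'e' (4) + 18 = 22 → 'w'
Result = "wvmuslw"


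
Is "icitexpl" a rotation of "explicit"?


Word: "explicit", Candidate: "icitexpl"
Method: check if candidate is substring of word+word
"explicitexplicit" contains "icitexpl"? Yes
Is rotation = Yes


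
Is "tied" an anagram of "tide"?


Word 1: "tide" → sorted: deit
Word 2: "tied" → sorted: deit
Same letters? deit == deit
Anagram = Yes


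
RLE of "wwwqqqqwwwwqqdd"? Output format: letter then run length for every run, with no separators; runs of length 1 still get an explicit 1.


String: "wwwqqqqwwwwqqdd"
Scanning for consecutive runs:
  'w' x 3
  'q' x 4
  'w' x 4
  'q' x 2
  'd' x 2
RLE = "w3q4w4q2d2"


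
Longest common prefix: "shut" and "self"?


Word 1: "shut"
Word 2: "self"
Comparing from start:
  Pos 0: 's' == 's'
  Pos 1: 'h' != 'e' (stop)
LCP = "s" (length 1)


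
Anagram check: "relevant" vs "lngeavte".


Word 1: "relevant" → sorted: aeelnrtv
Word 2: "lngeavte" → sorted: aeeglntv
Same letters? aeelnrtv != aeeglntv
Anagram = No


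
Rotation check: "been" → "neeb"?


Word: "been", Candidate: "neeb"
Method: check if candidate is substring of word+word
"beenbeen" contains "neeb"? No
Is rotation = No


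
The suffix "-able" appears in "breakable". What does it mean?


Suffix: -able
Example: breakable = break + -able
Meaning = capable of


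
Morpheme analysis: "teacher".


Word: "teacher"
Morphemes: teach + -er
Each morpheme carries meaning
= 2 morphemes


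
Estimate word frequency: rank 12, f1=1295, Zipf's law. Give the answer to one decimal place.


Zipf's law: f(r) = f(1) / r
f(1) = 1295
f(12) = 1295 / 12
= 107.9 occurrences


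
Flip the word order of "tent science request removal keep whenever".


Original: "tent science request removal keep whenever"
Words (1..n): tent | science | request | removal | keep | whenever
Reversed (n..1): whenever | keep | removal | request | science | tent
Result = "whenever keep removal request science tent"


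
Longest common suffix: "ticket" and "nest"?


Word 1: "ticket"
Word 2: "nest"
Comparing from end:
  Pos -1: 't' == 't'
  Pos -2: 'e' != 's' (stop)
LCS = "t" (length 1)


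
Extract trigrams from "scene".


Word: "scene" (length 5)
Number of trigrams = 5 - 3 + 1 = 3
  Position 0: "sce"
  Position 1: "cen"
  Position 2: "ene"
Trigrams = "sce", "cen", "ene"


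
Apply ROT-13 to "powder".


Word: "powder"
Shift: 13
Each letter → (letter + shift) mod 26:
  'p' (15) + 13 = 2 → 'c'
  'o' (14) + 13 = 1 → 'b'
  'w' (22) + 13 = 9 → 'j'
  'd' (3) + 13 = 16 → 'q'
  'e' (4) + 13 = 17 → 'r'
  'r' (17) + 13 = 4 → 'e'
Result = "cbjqre"


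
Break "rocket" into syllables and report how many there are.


Word: "rocket"
Syllable breakdown: rock · et
Counting: 2 parts
= 2 syllables


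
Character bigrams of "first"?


Word: "first" (length 5)
Number of bigrams = 5 - 2 + 1 = 4
  Position 0: "fi"
  Position 1: "ir"
  Position 2: "rs"
  Position 3: "st"
Bigrams = "fi", "ir", "rs", "st"


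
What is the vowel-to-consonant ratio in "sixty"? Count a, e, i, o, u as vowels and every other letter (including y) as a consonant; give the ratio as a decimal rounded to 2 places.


Word: "sixty"
Vowels (a,e,i,o,u): 1
Consonants: 4
Ratio = 1/4
= 0.25


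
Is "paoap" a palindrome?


Word: "paoap"
Reversed: "paoap"
Forward == Backward? paoap == paoap
Palindrome = Yes


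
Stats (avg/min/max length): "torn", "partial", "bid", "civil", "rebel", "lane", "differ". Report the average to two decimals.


Lengths: "torn"=4, "partial"=7, "bid"=3, "civil"=5, "rebel"=5, "lane"=4, "differ"=6
Sum = 34, Count = 7
Average = 34/7 = 4.86
= avg=4.86, min=3, max=7


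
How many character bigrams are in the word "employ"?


Word: "employ" (length 6)
Number of 2-grams = length - 2 + 1 = 6 - 2 + 1
= 5


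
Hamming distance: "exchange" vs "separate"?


Comparing character by character (same length = 8):
  Pos 0: 'e' vs 's' !=
  Pos 1: 'x' vs 'e' !=
  Pos 2: 'c' vs 'p' !=
  Pos 3: 'h' vs 'a' !=
  Pos 4: 'a' vs 'r' !=
  Pos 5: 'n' vs 'a' !=
  Pos 6: 'g' vs 't' !=
  Pos 7: 'e' vs 'e' =
Hamming distance = 7


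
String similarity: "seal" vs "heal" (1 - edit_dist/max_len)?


Word 1: "seal" (length 4)
Word 2: "heal" (length 4)
One optimal edit sequence:
  1. substitute 's' -> 'h'  (+1)
  2. keep 'e'
  3. keep 'a'
  4. keep 'l'
Edit distance = 1
Max length = max(4, 4) = 4
Similarity = 1 - 1/4
= 0.7500


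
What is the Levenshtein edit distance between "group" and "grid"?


Word 1: "group" (length 5)
Word 2: "grid" (length 4)
One optimal edit sequence (insert/delete/substitute each cost 1):
  1. keep 'g'
  2. keep 'r'
  3. delete 'o'  (+1)
  4. substitute 'u' -> 'i'  (+1)
  5. substitute 'p' -> 'd'  (+1)
Total edit operations: 3
Edit distance = 3


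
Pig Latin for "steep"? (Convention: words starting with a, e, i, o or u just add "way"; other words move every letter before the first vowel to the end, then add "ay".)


Word: "steep"
Starts with consonant(s) → move to end, add 'ay'
Consonant cluster: "st"
Pig Latin = "eepstay"


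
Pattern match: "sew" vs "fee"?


Pattern of "sew": [0, 1, 2]
Pattern of "fee": [0, 1, 1]
Patterns do not match
Same pattern = No


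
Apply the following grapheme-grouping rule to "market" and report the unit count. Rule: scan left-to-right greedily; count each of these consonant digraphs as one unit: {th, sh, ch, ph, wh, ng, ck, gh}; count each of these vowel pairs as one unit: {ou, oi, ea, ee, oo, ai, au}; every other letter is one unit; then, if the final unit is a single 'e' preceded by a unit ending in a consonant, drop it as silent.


Word: "market" (6 letters)
Left-to-right scan:
  (1) 'm' (letter)
  (2) 'a' (letter)
  (3) 'r' (letter)
  (4) 'k' (letter)
  (5) 'e' (letter)
  (6) 't' (letter)
Units from scan: 6
Sound units = 6 units


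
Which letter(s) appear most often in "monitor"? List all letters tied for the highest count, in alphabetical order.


Word: "monitor"
Letter counts:
  'i': 1
  'm': 1
  'n': 1
  'o': 2
  'r': 1
  't': 1
Maximum count = 2
Most frequent = 'o' (2 times each)


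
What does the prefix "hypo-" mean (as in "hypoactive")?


Prefix: hypo-
As in: hypoactive -> hypo- + active
Meaning = under / below normal


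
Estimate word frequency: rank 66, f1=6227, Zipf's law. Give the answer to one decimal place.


Zipf's law: f(r) = f(1) / r
f(1) = 6227
f(66) = 6227 / 66
= 94.3 occurrences


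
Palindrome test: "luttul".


Word: "luttul"
Reversed: "luttul"
Forward == Backward? luttul == luttul
Palindrome = Yes


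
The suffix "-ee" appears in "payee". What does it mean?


Suffix: -ee
Example: payee (pay + -ee)
Meaning = one who receives


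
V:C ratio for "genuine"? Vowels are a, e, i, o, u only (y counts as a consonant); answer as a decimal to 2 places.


Word: "genuine"
Vowels (a,e,i,o,u): 4
Consonants: 3
Ratio = 4/3
= 1.33


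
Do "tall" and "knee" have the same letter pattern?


Pattern of "tall": [0, 1, 2, 2]
Pattern of "knee": [0, 1, 2, 2]
Patterns match
Same pattern = Yes


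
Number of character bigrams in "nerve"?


Word: "nerve" (length 5)
Number of 2-grams = length - 2 + 1 = 5 - 2 + 1
= 4


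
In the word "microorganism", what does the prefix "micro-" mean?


Prefix: micro-
Example: microorganism = micro- + organism
Meaning = small


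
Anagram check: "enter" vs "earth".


Word 1: "enter" → sorted: eenrt
Word 2: "earth" → sorted: aehrt
Same letters? eenrt != aehrt
Anagram = No


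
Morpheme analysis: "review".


Word: "review"
Morphemes: re- | view
Each morpheme carries meaning
= 2 morphemes


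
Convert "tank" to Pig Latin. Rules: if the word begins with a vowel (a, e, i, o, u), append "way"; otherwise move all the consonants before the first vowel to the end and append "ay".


Word: "tank"
Starts with consonant(s) → move to end, add 'ay'
Consonant cluster: "t"
Pig Latin = "anktay"


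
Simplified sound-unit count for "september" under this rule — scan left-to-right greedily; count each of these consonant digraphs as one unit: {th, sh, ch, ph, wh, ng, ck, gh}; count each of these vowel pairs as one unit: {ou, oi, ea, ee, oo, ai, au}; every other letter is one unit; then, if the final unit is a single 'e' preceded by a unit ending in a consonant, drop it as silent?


Word: "september" (9 letters)
Left-to-right scan:
  [1] 's' (letter)
  [2] 'e' (letter)
  [3] 'p' (letter)
  [4] 't' (letter)
  [5] 'e' (letter)
  [6] 'm' (letter)
  [7] 'b' (letter)
  [8] 'e' (letter)
  [9] 'r' (letter)
Units from scan: 9
Sound units = 9 units


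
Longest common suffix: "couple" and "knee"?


Word 1: "couple"
Word 2: "knee"
Comparing from end:
  Pos -1: 'e' == 'e'
  Pos -2: 'l' != 'e' (stop)
LCS = "e" (length 1)


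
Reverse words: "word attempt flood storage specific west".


Original: "word attempt flood storage specific west"
Words (1..n): word | attempt | flood | storage | specific | west
Reversed (n..1): west | specific | storage | flood | attempt | word
Result = "west specific storage flood attempt word"


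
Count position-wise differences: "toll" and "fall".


Comparing character by character (same length = 4):
  Pos 0: 't' vs 'f' !=
  Pos 1: 'o' vs 'a' !=
  Pos 2: 'l' vs 'l' =
  Pos 3: 'l' vs 'l' =
Hamming distance = 2


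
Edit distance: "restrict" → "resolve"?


Word 1: "restrict" (length 8)
Word 2: "resolve" (length 7)
One optimal edit sequence (insert/delete/substitute each cost 1):
  1. keep 'r'
  2. keep 'e'
  3. keep 's'
  4. delete 't'  (+1)
  5. substitute 'r' -> 'o'  (+1)
  6. substitute 'i' -> 'l'  (+1)
  7. substitute 'c' -> 'v'  (+1)
  8. substitute 't' -> 'e'  (+1)
Total edit operations: 5
Edit distance = 5


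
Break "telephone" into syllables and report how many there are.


Word: "telephone"
Syllable breakdown: tel-e-phone
Counting: 3 parts
= 3 syllables


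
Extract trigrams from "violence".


Word: "violence" (length 8)
Number of trigrams = 8 - 3 + 1 = 6
  Position 0: "vio"
  Position 1: "iol"
  Position 2: "ole"
  Position 3: "len"
  Position 4: "enc"
  Position 5: "nce"
Trigrams = "vio", "iol", "ole", "len", "enc", "nce"


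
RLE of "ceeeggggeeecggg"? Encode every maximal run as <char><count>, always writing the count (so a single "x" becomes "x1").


String: "ceeeggggeeecggg"
Scanning for consecutive runs:
  'c' x 1
  'e' x 3
  'g' x 4
  'e' x 3
  'c' x 1
  'g' x 3
RLE = "c1e3g4e3c1g3"


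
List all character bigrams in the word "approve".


Word: "approve" (length 7)
Number of bigrams = 7 - 2 + 1 = 6
  Position 0: "ap"
  Position 1: "pp"
  Position 2: "pr"
  Position 3: "ro"
  Position 4: "ov"
  Position 5: "ve"
Bigrams = "ap", "pp", "pr", "ro", "ov", "ve"


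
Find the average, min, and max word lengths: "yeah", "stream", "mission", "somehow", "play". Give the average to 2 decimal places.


Lengths: "yeah"=4, "stream"=6, "mission"=7, "somehow"=7, "play"=4
Sum = 28, Count = 5
Average = 28/5 = 5.60
= avg=5.60, min=4, max=7


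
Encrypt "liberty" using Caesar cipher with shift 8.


Word: "liberty"
Shift: 8
Each letter → (letter + shift) mod 26:
  'l' (11) + 8 = 19 → 't'
  'i' (8) + 8 = 16 → 'q'
  'b' (1) + 8 = 9 → 'j'
  'e' (4) + 8 = 12 → 'm'
  'r' (17) + 8 = 25 → 'z'
  't' (19) + 8 = 1 → 'b'
  'y' (24) + 8 = 6 → 'g'
Result = "tqjmzbg"


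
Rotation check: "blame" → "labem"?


Word: "blame", Candidate: "labem"
Method: check if candidate is substring of word+word
"blameblame" contains "labem"? No
Is rotation = No


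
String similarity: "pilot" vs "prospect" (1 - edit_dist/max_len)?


Word 1: "pilot" (length 5)
Word 2: "prospect" (length 8)
One optimal edit sequence:
  1. keep 'p'
  2. insert 'r'  (+1)
  3. insert 'o'  (+1)
  4. insert 's'  (+1)
  5. substitute 'i' -> 'p'  (+1)
  6. substitute 'l' -> 'e'  (+1)
  7. substitute 'o' -> 'c'  (+1)
  8. keep 't'
Edit distance = 6
Max length = max(5, 8) = 8
Similarity = 1 - 6/8
= 0.2500


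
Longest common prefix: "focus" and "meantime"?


Word 1: "focus"
Word 2: "meantime"
Comparing from start:
  Pos 0: 'f' != 'm' (stop)
LCP = "" (length 0)


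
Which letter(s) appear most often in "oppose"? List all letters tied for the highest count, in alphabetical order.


Word: "oppose"
Letter counts:
  'e': 1
  'o': 2
  'p': 2
  's': 1
Maximum count = 2
Most frequent = 'o', 'p' (2 times each)


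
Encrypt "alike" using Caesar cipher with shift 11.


Word: "alike"
Shift: 11
Each letter → (letter + shift) mod 26:
  'a' (0) + 11 = 11 → 'l'
  'l' (11) + 11 = 22 → 'w'
  'i' (8) + 11 = 19 → 't'
  'k' (10) + 11 = 21 → 'v'
  'e' (4) + 11 = 15 → 'p'
Result = "lwtvp"


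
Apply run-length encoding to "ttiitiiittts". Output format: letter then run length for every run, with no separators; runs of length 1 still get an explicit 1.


String: "ttiitiiittts"
Scanning for consecutive runs:
  't' x 2
  'i' x 2
  't' x 1
  'i' x 3
  't' x 3
  's' x 1
RLE = "t2i2t1i3t3s1"


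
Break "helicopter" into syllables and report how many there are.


Word: "helicopter"
Syllable breakdown: hel · i · cop · ter
Counting: 4 parts
= 4 syllables


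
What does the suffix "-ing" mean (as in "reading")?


Suffix: -ing
As in: reading -> read + -ing
Meaning = present participle


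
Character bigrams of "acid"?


Word: "acid" (length 4)
Number of bigrams = 4 - 2 + 1 = 3
  Position 0: "ac"
  Position 1: "ci"
  Position 2: "id"
Bigrams = "ac", "ci", "id"


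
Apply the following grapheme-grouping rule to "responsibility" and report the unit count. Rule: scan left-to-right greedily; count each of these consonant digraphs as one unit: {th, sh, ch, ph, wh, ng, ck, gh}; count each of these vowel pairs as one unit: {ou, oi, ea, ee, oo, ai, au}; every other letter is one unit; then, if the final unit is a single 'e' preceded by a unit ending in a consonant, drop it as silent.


Word: "responsibility" (14 letters)
Left-to-right scan:
  1. 'r' (letter)
  2. 'e' (letter)
  3. 's' (letter)
  4. 'p' (letter)
  5. 'o' (letter)
  6. 'n' (letter)
  7. 's' (letter)
  8. 'i' (letter)
  9. 'b' (letter)
  10. 'i' (letter)
  11. 'l' (letter)
  12. 'i' (letter)
  13. 't' (letter)
  14. 'y' (letter)
Units from scan: 14
Sound units = 14 units


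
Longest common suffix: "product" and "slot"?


Word 1: "product"
Word 2: "slot"
Comparing from end:
  Pos -1: 't' == 't'
  Pos -2: 'c' != 'o' (stop)
LCS = "t" (length 1)


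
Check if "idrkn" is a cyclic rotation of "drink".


Word: "drink", Candidate: "idrkn"
Method: check if candidate is substring of word+word
"drinkdrink" contains "idrkn"? No
Is rotation = No


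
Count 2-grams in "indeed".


Word: "indeed" (length 6)
Number of 2-grams = length - 2 + 1 = 6 - 2 + 1
= 5


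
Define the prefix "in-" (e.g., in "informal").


Prefix: in-
Example: informal (in- + formal)
Meaning = not / into


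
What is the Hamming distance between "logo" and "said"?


Comparing character by character (same length = 4):
  Pos 0: 'l' vs 's' !=
  Pos 1: 'o' vs 'a' !=
  Pos 2: 'g' vs 'i' !=
  Pos 3: 'o' vs 'd' !=
Hamming distance = 4


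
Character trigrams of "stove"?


Word: "stove" (length 5)
Number of trigrams = 5 - 3 + 1 = 3
  Position 0: "sto"
  Position 1: "tov"
  Position 2: "ove"
Trigrams = "sto", "tov", "ove"


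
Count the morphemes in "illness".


Word: "illness"
Morphemes: ill / -ness
Each morpheme carries meaning
= 2 morphemes


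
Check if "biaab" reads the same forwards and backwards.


Word: "biaab"
Reversed: "baaib"
Forward == Backward? biaab != baaib
Palindrome = No


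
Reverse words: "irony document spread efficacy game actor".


Original: "irony document spread efficacy game actor"
Words (1..n): irony | document | spread | efficacy | game | actor
Reversed (n..1): actor | game | efficacy | spread | document | irony
Result = "actor game efficacy spread document irony"


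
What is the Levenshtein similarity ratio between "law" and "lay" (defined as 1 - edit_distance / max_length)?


Word 1: "law" (length 3)
Word 2: "lay" (length 3)
One optimal edit sequence:
  1. keep 'l'
  2. keep 'a'
  3. substitute 'w' -> 'y'  (+1)
Edit distance = 1
Max length = max(3, 3) = 3
Similarity = 1 - 1/3
= 0.6667


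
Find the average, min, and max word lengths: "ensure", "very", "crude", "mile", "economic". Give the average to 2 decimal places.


Lengths: "ensure"=6, "very"=4, "crude"=5, "mile"=4, "economic"=8
Sum = 27, Count = 5
Average = 27/5 = 5.40
= avg=5.40, min=4, max=8


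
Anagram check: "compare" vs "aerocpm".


Word 1: "compare" → sorted: acemopr
Word 2: "aerocpm" → sorted: acemopr
Same letters? acemopr == acemopr
Anagram = Yes


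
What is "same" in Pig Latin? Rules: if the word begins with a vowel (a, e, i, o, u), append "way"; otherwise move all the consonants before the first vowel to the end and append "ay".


Word: "same"
Starts with consonant(s) → move to end, add 'ay'
Consonant cluster: "s"
Pig Latin = "amesay"


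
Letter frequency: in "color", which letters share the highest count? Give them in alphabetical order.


Word: "color"
Letter counts:
  'c': 1
  'l': 1
  'o': 2
  'r': 1
Maximum count = 2
Most frequent = 'o' (2 times each)


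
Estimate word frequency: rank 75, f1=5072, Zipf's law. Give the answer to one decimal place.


Zipf's law: f(r) = f(1) / r
f(1) = 5072
f(75) = 5072 / 75
= 67.6 occurrences


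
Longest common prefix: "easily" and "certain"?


Word 1: "easily"
Word 2: "certain"
Comparing from start:
  Pos 0: 'e' != 'c' (stop)
LCP = "" (length 0)


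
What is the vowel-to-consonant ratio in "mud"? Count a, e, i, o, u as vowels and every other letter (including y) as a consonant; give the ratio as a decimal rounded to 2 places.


Word: "mud"
Vowels (a,e,i,o,u): 1
Consonants: 2
Ratio = 1/2
= 0.50


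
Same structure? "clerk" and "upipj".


Pattern of "clerk": [0, 1, 2, 3, 4]
Pattern of "upipj": [0, 1, 2, 1, 3]
Patterns do not match
Same pattern = No


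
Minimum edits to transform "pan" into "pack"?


Word 1: "pan" (length 3)
Word 2: "pack" (length 4)
One optimal edit sequence (insert/delete/substitute each cost 1):
  1. keep 'p'
  2. keep 'a'
  3. insert 'c'  (+1)
  4. substitute 'n' -> 'k'  (+1)
Total edit operations: 2
Edit distance = 2


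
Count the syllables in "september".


Word: "september"
Syllable breakdown: sep · tem · ber
Counting: 3 parts
= 3 syllables


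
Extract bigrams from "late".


Word: "late" (length 4)
Number of bigrams = 4 - 2 + 1 = 3
  Position 0: "la"
  Position 1: "at"
  Position 2: "te"
Bigrams = "la", "at", "te"


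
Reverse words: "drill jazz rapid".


Original: "drill jazz rapid"
Words (1..n): drill | jazz | rapid
Reversed (n..1): rapid | jazz | drill
Result = "rapid jazz drill"


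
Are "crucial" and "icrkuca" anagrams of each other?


Word 1: "crucial" → sorted: accilru
Word 2: "icrkuca" → sorted: accikru
Same letters? accilru != accikru
Anagram = No


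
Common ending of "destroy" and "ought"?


Word 1: "destroy"
Word 2: "ought"
Comparing from end:
  Pos -1: 'y' != 't' (stop)
LCS = "" (length 0)


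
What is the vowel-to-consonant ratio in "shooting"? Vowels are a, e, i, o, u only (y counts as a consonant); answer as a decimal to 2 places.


Word: "shooting"
Vowels (a,e,i,o,u): 3
Consonants: 5
Ratio = 3/5
= 0.60


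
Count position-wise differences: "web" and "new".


Comparing character by character (same length = 3):
  Pos 0: 'w' vs 'n' !=
  Pos 1: 'e' vs 'e' =
  Pos 2: 'b' vs 'w' !=
Hamming distance = 2


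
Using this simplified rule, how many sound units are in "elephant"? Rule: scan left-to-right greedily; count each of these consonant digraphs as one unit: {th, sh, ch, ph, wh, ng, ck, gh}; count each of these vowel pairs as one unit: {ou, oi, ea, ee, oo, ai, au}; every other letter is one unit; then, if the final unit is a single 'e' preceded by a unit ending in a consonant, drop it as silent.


Word: "elephant" (8 letters)
Left-to-right scan:
  1. 'e' (letter)
  2. 'l' (letter)
  3. 'e' (letter)
  4. 'ph' (digraph)
  5. 'a' (letter)
  6. 'n' (letter)
  7. 't' (letter)
Units from scan: 7
Sound units = 7 units


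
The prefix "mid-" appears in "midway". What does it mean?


Prefix: mid-
As in: midway -> mid- + way
Meaning = middle


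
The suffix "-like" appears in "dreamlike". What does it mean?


Suffix: -like
Example: dreamlike = dream + -like
Meaning = resembling


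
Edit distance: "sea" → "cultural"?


Word 1: "sea" (length 3)
Word 2: "cultural" (length 8)
One optimal edit sequence (insert/delete/substitute each cost 1):
  1. insert 'c'  (+1)
  2. insert 'u'  (+1)
  3. insert 'l'  (+1)
  4. insert 't'  (+1)
  5. substitute 's' -> 'u'  (+1)
  6. substitute 'e' -> 'r'  (+1)
  7. keep 'a'
  8. insert 'l'  (+1)
Total edit operations: 7
Edit distance = 7


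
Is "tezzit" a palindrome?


Word: "tezzit"
Reversed: "tizzet"
Forward == Backward? tezzit != tizzet
Palindrome = No


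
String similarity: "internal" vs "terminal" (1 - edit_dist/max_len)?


Word 1: "internal" (length 8)
Word 2: "terminal" (length 8)
One optimal edit sequence:
  1. delete 'i'  (+1)
  2. delete 'n'  (+1)
  3. keep 't'
  4. keep 'e'
  5. keep 'r'
  6. insert 'm'  (+1)
  7. insert 'i'  (+1)
  8. keep 'n'
  9. keep 'a'
  10. keep 'l'
Edit distance = 4
Max length = max(8, 8) = 8
Similarity = 1 - 4/8
= 0.5000


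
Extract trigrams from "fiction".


Word: "fiction" (length 7)
Number of trigrams = 7 - 3 + 1 = 5
  Position 0: "fic"
  Position 1: "ict"
  Position 2: "cti"
  Position 3: "tio"
  Position 4: "ion"
Trigrams = "fic", "ict", "cti", "tio", "ion"


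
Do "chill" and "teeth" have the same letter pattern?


Pattern of "chill": [0, 1, 2, 3, 3]
Pattern of "teeth": [0, 1, 1, 0, 2]
Patterns do not match
Same pattern = No


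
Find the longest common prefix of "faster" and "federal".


Word 1: "faster"
Word 2: "federal"
Comparing from start:
  Pos 0: 'f' == 'f'
  Pos 1: 'a' != 'e' (stop)
LCP = "f" (length 1)


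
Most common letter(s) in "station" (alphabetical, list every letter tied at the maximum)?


Word: "station"
Letter counts:
  'a': 1
  'i': 1
  'n': 1
  'o': 1
  's': 1
  't': 2
Maximum count = 2
Most frequent = 't' (2 times each)


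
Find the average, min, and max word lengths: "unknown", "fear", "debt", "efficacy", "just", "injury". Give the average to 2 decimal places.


Lengths: "unknown"=7, "fear"=4, "debt"=4, "efficacy"=8, "just"=4, "injury"=6
Sum = 33, Count = 6
Average = 33/6 = 5.50
= avg=5.50, min=4, max=8


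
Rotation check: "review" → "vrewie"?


Word: "review", Candidate: "vrewie"
Method: check if candidate is substring of word+word
"reviewreview" contains "vrewie"? No
Is rotation = No


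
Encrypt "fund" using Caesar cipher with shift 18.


Word: "fund"
Shift: 18
Each letter → (letter + shift) mod 26:
  'f' (5) + 18 = 23 → 'x'
  'u' (20) + 18 = 12 → 'm'
  'n' (13) + 18 = 5 → 'f'
  'd' (3) + 18 = 21 → 'v'
Result = "xmfv"


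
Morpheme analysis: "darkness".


Word: "darkness"
Morphemes: dark / -ness
Each morpheme carries meaning
= 2 morphemes


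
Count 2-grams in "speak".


Word: "speak" (length 5)
Number of 2-grams = length - 2 + 1 = 5 - 2 + 1
= 4


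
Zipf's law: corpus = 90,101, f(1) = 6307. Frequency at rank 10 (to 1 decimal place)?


Zipf's law: f(r) = f(1) / r
f(1) = 6307
f(10) = 6307 / 10
= 630.7 occurrences


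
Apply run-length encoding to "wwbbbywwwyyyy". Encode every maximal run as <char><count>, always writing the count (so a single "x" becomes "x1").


String: "wwbbbywwwyyyy"
Scanning for consecutive runs:
  'w' x 2
  'b' x 3
  'y' x 1
  'w' x 3
  'y' x 4
RLE = "w2b3y1w3y4"


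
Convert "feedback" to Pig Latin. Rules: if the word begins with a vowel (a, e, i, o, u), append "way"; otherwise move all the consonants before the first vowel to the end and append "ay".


Word: "feedback"
Starts with consonant(s) → move to end, add 'ay'
Consonant cluster: "f"
Pig Latin = "eedbackfay"


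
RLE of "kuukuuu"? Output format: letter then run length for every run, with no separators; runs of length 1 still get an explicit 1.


String: "kuukuuu"
Scanning for consecutive runs:
  'k' x 1
  'u' x 2
  'k' x 1
  'u' x 3
RLE = "k1u2k1u3"


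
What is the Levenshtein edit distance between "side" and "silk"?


Word 1: "side" (length 4)
Word 2: "silk" (length 4)
One optimal edit sequence (insert/delete/substitute each cost 1):
  1. keep 's'
  2. keep 'i'
  3. substitute 'd' -> 'l'  (+1)
  4. substitute 'e' -> 'k'  (+1)
Total edit operations: 2
Edit distance = 2
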